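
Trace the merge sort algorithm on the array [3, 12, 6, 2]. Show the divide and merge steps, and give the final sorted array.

Merge sort trace:

Split: [3, 12, 6, 2] -> [3, 12] and [6, 2]
  Split: [3, 12] -> [3] and [12]
  Merge: [3] + [12] -> [3, 12]
  Split: [6, 2] -> [6] and [2]
  Merge: [6] + [2] -> [2, 6]
Merge: [3, 12] + [2, 6] -> [2, 3, 6, 12]

Final sorted array: [2, 3, 6, 12]

The merge sort proceeds by recursively splitting the array and merging sorted halves.
After all merges, the sorted array is [2, 3, 6, 12].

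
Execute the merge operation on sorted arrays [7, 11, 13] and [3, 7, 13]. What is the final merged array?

Merging process:

Compare 7 vs 3: take 3 from right. Merged: [3]
Compare 7 vs 7: take 7 from left. Merged: [3, 7]
Compare 11 vs 7: take 7 from right. Merged: [3, 7, 7]
Compare 11 vs 13: take 11 from left. Merged: [3, 7, 7, 11]
Compare 13 vs 13: take 13 from left. Merged: [3, 7, 7, 11, 13]
Append remaining from right: [13]. Merged: [3, 7, 7, 11, 13, 13]

Final merged array: [3, 7, 7, 11, 13, 13]
Total comparisons: 5

The merged array is [3, 7, 7, 11, 13, 13], requiring 5 comparisons. The merge step runs in O(n) time where n is the total number of elements.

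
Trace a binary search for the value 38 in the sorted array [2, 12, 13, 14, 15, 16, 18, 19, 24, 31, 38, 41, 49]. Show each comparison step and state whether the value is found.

Binary search for 38 in [2, 12, 13, 14, 15, 16, 18, 19, 24, 31, 38, 41, 49]:

lo=0, hi=12, mid=6, arr[mid]=18 -> 18 < 38, search right half
lo=7, hi=12, mid=9, arr[mid]=31 -> 31 < 38, search right half
lo=10, hi=12, mid=11, arr[mid]=41 -> 41 > 38, search left half
lo=10, hi=10, mid=10, arr[mid]=38 -> Found target at index 10!

Binary search finds 38 at index 10 after 4 comparisons. The search repeatedly halves the search space by comparing with the middle element.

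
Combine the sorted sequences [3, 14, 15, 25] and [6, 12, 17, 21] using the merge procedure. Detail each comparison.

Merging process:

Compare 3 vs 6: take 3 from left. Merged: [3]
Compare 14 vs 6: take 6 from right. Merged: [3, 6]
Compare 14 vs 12: take 12 from right. Merged: [3, 6, 12]
Compare 14 vs 17: take 14 from left. Merged: [3, 6, 12, 14]
Compare 15 vs 17: take 15 from left. Merged: [3, 6, 12, 14, 15]
Compare 25 vs 17: take 17 from right. Merged: [3, 6, 12, 14, 15, 17]
Compare 25 vs 21: take 21 from right. Merged: [3, 6, 12, 14, 15, 17, 21]
Append remaining from left: [25]. Merged: [3, 6, 12, 14, 15, 17, 21, 25]

Final merged array: [3, 6, 12, 14, 15, 17, 21, 25]
Total comparisons: 7

The merged array is [3, 6, 12, 14, 15, 17, 21, 25], requiring 7 comparisons. The merge step runs in O(n) time where n is the total number of elements.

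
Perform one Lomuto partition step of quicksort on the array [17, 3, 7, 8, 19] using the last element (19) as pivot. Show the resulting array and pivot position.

Lomuto partition with pivot = 19:

Initial array: [17, 3, 7, 8, 19]

arr[0]=17 <= 19: swap with position 0, array becomes [17, 3, 7, 8, 19]
arr[1]=3 <= 19: swap with position 1, array becomes [17, 3, 7, 8, 19]
arr[2]=7 <= 19: swap with position 2, array becomes [17, 3, 7, 8, 19]
arr[3]=8 <= 19: swap with position 3, array becomes [17, 3, 7, 8, 19]

Place pivot at position 4: [17, 3, 7, 8, 19]
Pivot position: 4

After partitioning with pivot 19, the array becomes [17, 3, 7, 8, 19]. The pivot is placed at index 4. All elements to the left of the pivot are <= 19, and all elements to the right are > 19.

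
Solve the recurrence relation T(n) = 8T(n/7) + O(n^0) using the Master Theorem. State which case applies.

Master Theorem for T(n) = 8T(n/7) + O(n^0):

a = 8, b = 7, c = 0
log_b(a) = log_7(8) = 1.0686

Case 1: c = 0 < log_7(8) = 1.0686
T(n) = O(n^(log_7 8))

For T(n) = 8T(n/7) + O(n^0): log_7(8) = 1.0686. This is Case 1 of the Master Theorem (c < log_b(a), work dominated by leaves), giving O(n^(log_7 8)).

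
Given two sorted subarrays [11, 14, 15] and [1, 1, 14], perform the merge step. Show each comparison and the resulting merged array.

Merging process:

Compare 11 vs 1: take 1 from right. Merged: [1]
Compare 11 vs 1: take 1 from right. Merged: [1, 1]
Compare 11 vs 14: take 11 from left. Merged: [1, 1, 11]
Compare 14 vs 14: take 14 from left. Merged: [1, 1, 11, 14]
Compare 15 vs 14: take 14 from right. Merged: [1, 1, 11, 14, 14]
Append remaining from left: [15]. Merged: [1, 1, 11, 14, 14, 15]

Final merged array: [1, 1, 11, 14, 14, 15]
Total comparisons: 5

The merged array is [1, 1, 11, 14, 14, 15], requiring 5 comparisons. The merge step runs in O(n) time where n is the total number of elements.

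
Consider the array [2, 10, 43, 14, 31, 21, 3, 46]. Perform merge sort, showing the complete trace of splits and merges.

Merge sort trace:

Split: [2, 10, 43, 14, 31, 21, 3, 46] -> [2, 10, 43, 14] and [31, 21, 3, 46]
  Split: [2, 10, 43, 14] -> [2, 10] and [43, 14]
    Split: [2, 10] -> [2] and [10]
    Merge: [2] + [10] -> [2, 10]
    Split: [43, 14] -> [43] and [14]
    Merge: [43] + [14] -> [14, 43]
  Merge: [2, 10] + [14, 43] -> [2, 10, 14, 43]
  Split: [31, 21, 3, 46] -> [31, 21] and [3, 46]
    Split: [31, 21] -> [31] and [21]
    Merge: [31] + [21] -> [21, 31]
    Split: [3, 46] -> [3] and [46]
    Merge: [3] + [46] -> [3, 46]
  Merge: [21, 31] + [3, 46] -> [3, 21, 31, 46]
Merge: [2, 10, 14, 43] + [3, 21, 31, 46] -> [2, 3, 10, 14, 21, 31, 43, 46]

Final sorted array: [2, 3, 10, 14, 21, 31, 43, 46]

The merge sort proceeds by recursively splitting the array and merging sorted halves.
After all merges, the sorted array is [2, 3, 10, 14, 21, 31, 43, 46].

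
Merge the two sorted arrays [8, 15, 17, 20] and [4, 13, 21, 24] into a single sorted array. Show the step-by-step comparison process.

Merging process:

Compare 8 vs 4: take 4 from right. Merged: [4]
Compare 8 vs 13: take 8 from left. Merged: [4, 8]
Compare 15 vs 13: take 13 from right. Merged: [4, 8, 13]
Compare 15 vs 21: take 15 from left. Merged: [4, 8, 13, 15]
Compare 17 vs 21: take 17 from left. Merged: [4, 8, 13, 15, 17]
Compare 20 vs 21: take 20 from left. Merged: [4, 8, 13, 15, 17, 20]
Append remaining from right: [21, 24]. Merged: [4, 8, 13, 15, 17, 20, 21, 24]

Final merged array: [4, 8, 13, 15, 17, 20, 21, 24]
Total comparisons: 6

The merged array is [4, 8, 13, 15, 17, 20, 21, 24], requiring 6 comparisons. The merge step runs in O(n) time where n is the total number of elements.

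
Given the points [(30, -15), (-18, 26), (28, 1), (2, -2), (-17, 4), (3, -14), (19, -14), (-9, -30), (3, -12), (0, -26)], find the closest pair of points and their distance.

Computing all pairwise distances among 10 points:

d((30, -15), (-18, 26)) = 63.1269
d((30, -15), (28, 1)) = 16.1245
d((30, -15), (2, -2)) = 30.8707
d((30, -15), (-17, 4)) = 50.6952
d((30, -15), (3, -14)) = 27.0185
d((30, -15), (19, -14)) = 11.0454
d((30, -15), (-9, -30)) = 41.7852
d((30, -15), (3, -12)) = 27.1662
d((30, -15), (0, -26)) = 31.9531
d((-18, 26), (28, 1)) = 52.3546
d((-18, 26), (2, -2)) = 34.4093
d((-18, 26), (-17, 4)) = 22.0227
d((-18, 26), (3, -14)) = 45.1774
d((-18, 26), (19, -14)) = 54.4885
d((-18, 26), (-9, -30)) = 56.7186
d((-18, 26), (3, -12)) = 43.4166
d((-18, 26), (0, -26)) = 55.0273
d((28, 1), (2, -2)) = 26.1725
d((28, 1), (-17, 4)) = 45.0999
d((28, 1), (3, -14)) = 29.1548
d((28, 1), (19, -14)) = 17.4929
d((28, 1), (-9, -30)) = 48.2701
d((28, 1), (3, -12)) = 28.178
d((28, 1), (0, -26)) = 38.8973
d((2, -2), (-17, 4)) = 19.9249
d((2, -2), (3, -14)) = 12.0416
d((2, -2), (19, -14)) = 20.8087
d((2, -2), (-9, -30)) = 30.0832
d((2, -2), (3, -12)) = 10.0499
d((2, -2), (0, -26)) = 24.0832
d((-17, 4), (3, -14)) = 26.9072
d((-17, 4), (19, -14)) = 40.2492
d((-17, 4), (-9, -30)) = 34.9285
d((-17, 4), (3, -12)) = 25.6125
d((-17, 4), (0, -26)) = 34.4819
d((3, -14), (19, -14)) = 16.0
d((3, -14), (-9, -30)) = 20.0
d((3, -14), (3, -12)) = 2.0 <-- minimum
d((3, -14), (0, -26)) = 12.3693
d((19, -14), (-9, -30)) = 32.249
d((19, -14), (3, -12)) = 16.1245
d((19, -14), (0, -26)) = 22.4722
d((-9, -30), (3, -12)) = 21.6333
d((-9, -30), (0, -26)) = 9.8489
d((3, -12), (0, -26)) = 14.3178

Closest pair: (3, -14) and (3, -12) with distance 2.0

The closest pair is (3, -14) and (3, -12) with Euclidean distance 2.0. For 10 points, brute-force pairwise comparison is shown above. For large n, the divide-and-conquer algorithm (sort by x, recurse on halves, check the dividing strip) achieves O(n log n).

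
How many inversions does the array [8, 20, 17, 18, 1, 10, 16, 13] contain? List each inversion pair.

Finding inversions in [8, 20, 17, 18, 1, 10, 16, 13]:

(0, 4): arr[0]=8 > arr[4]=1
(1, 2): arr[1]=20 > arr[2]=17
(1, 3): arr[1]=20 > arr[3]=18
(1, 4): arr[1]=20 > arr[4]=1
(1, 5): arr[1]=20 > arr[5]=10
(1, 6): arr[1]=20 > arr[6]=16
(1, 7): arr[1]=20 > arr[7]=13
(2, 4): arr[2]=17 > arr[4]=1
(2, 5): arr[2]=17 > arr[5]=10
(2, 6): arr[2]=17 > arr[6]=16
(2, 7): arr[2]=17 > arr[7]=13
(3, 4): arr[3]=18 > arr[4]=1
(3, 5): arr[3]=18 > arr[5]=10
(3, 6): arr[3]=18 > arr[6]=16
(3, 7): arr[3]=18 > arr[7]=13
(6, 7): arr[6]=16 > arr[7]=13

Total inversions: 16

The array has 16 inversion(s): (0,4), (1,2), (1,3), (1,4), (1,5), (1,6), (1,7), (2,4), (2,5), (2,6), (2,7), (3,4), (3,5), (3,6), (3,7), (6,7). Each pair (i,j) satisfies i < j and arr[i] > arr[j].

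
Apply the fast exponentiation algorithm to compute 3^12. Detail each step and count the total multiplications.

Computing 3^12 by squaring (build up from 3^1; each line after the first costs one multiplication):

3^1 = 3
3^2 = (3^1)^2 = 3^2 = 9
3^3 = 3 * 3^2 = 3 * 9 = 27
3^6 = (3^3)^2 = 27^2 = 729
3^12 = (3^6)^2 = 729^2 = 531441

Result: 531441
Multiplications needed: 4 (4 lines after 3^1)

3^12 = 531441. Using exponentiation by squaring, this requires 4 multiplications. The key idea: if the exponent is even, square the half-power; if odd, multiply by the base once.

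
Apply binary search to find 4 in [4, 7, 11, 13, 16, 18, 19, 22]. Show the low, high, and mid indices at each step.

Binary search for 4 in [4, 7, 11, 13, 16, 18, 19, 22]:

lo=0, hi=7, mid=3, arr[mid]=13 -> 13 > 4, search left half
lo=0, hi=2, mid=1, arr[mid]=7 -> 7 > 4, search left half
lo=0, hi=0, mid=0, arr[mid]=4 -> Found target at index 0!

Binary search finds 4 at index 0 after 3 comparisons. The search repeatedly halves the search space by comparing with the middle element.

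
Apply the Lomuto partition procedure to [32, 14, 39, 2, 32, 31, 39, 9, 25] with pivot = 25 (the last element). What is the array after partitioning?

Lomuto partition with pivot = 25:

Initial array: [32, 14, 39, 2, 32, 31, 39, 9, 25]

arr[0]=32 > 25: no swap
arr[1]=14 <= 25: swap with position 0, array becomes [14, 32, 39, 2, 32, 31, 39, 9, 25]
arr[2]=39 > 25: no swap
arr[3]=2 <= 25: swap with position 1, array becomes [14, 2, 39, 32, 32, 31, 39, 9, 25]
arr[4]=32 > 25: no swap
arr[5]=31 > 25: no swap
arr[6]=39 > 25: no swap
arr[7]=9 <= 25: swap with position 2, array becomes [14, 2, 9, 32, 32, 31, 39, 39, 25]

Place pivot at position 3: [14, 2, 9, 25, 32, 31, 39, 39, 32]
Pivot position: 3

After partitioning with pivot 25, the array becomes [14, 2, 9, 25, 32, 31, 39, 39, 32]. The pivot is placed at index 3. All elements to the left of the pivot are <= 25, and all elements to the right are > 25.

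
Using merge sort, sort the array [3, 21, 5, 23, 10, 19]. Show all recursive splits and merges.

Merge sort trace:

Split: [3, 21, 5, 23, 10, 19] -> [3, 21, 5] and [23, 10, 19]
  Split: [3, 21, 5] -> [3] and [21, 5]
    Split: [21, 5] -> [21] and [5]
    Merge: [21] + [5] -> [5, 21]
  Merge: [3] + [5, 21] -> [3, 5, 21]
  Split: [23, 10, 19] -> [23] and [10, 19]
    Split: [10, 19] -> [10] and [19]
    Merge: [10] + [19] -> [10, 19]
  Merge: [23] + [10, 19] -> [10, 19, 23]
Merge: [3, 5, 21] + [10, 19, 23] -> [3, 5, 10, 19, 21, 23]

Final sorted array: [3, 5, 10, 19, 21, 23]

The merge sort proceeds by recursively splitting the array and merging sorted halves.
After all merges, the sorted array is [3, 5, 10, 19, 21, 23].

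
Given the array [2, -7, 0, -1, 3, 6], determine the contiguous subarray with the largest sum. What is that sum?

Using Kadane's algorithm on [2, -7, 0, -1, 3, 6]:

Scanning through the array:
Position 1 (value -7): max_ending_here = -5, max_so_far = 2
Position 2 (value 0): max_ending_here = 0, max_so_far = 2
Position 3 (value -1): max_ending_here = -1, max_so_far = 2
Position 4 (value 3): max_ending_here = 3, max_so_far = 3
Position 5 (value 6): max_ending_here = 9, max_so_far = 9

Maximum subarray: [3, 6]
Maximum sum: 9

The maximum subarray is [3, 6] with sum 9. This subarray runs from index 4 to index 5.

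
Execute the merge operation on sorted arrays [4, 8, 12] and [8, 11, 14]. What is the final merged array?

Merging process:

Compare 4 vs 8: take 4 from left. Merged: [4]
Compare 8 vs 8: take 8 from left. Merged: [4, 8]
Compare 12 vs 8: take 8 from right. Merged: [4, 8, 8]
Compare 12 vs 11: take 11 from right. Merged: [4, 8, 8, 11]
Compare 12 vs 14: take 12 from left. Merged: [4, 8, 8, 11, 12]
Append remaining from right: [14]. Merged: [4, 8, 8, 11, 12, 14]

Final merged array: [4, 8, 8, 11, 12, 14]
Total comparisons: 5

The merged array is [4, 8, 8, 11, 12, 14], requiring 5 comparisons. The merge step runs in O(n) time where n is the total number of elements.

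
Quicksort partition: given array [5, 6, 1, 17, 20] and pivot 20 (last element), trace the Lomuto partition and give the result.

Lomuto partition with pivot = 20:

Initial array: [5, 6, 1, 17, 20]

arr[0]=5 <= 20: swap with position 0, array becomes [5, 6, 1, 17, 20]
arr[1]=6 <= 20: swap with position 1, array becomes [5, 6, 1, 17, 20]
arr[2]=1 <= 20: swap with position 2, array becomes [5, 6, 1, 17, 20]
arr[3]=17 <= 20: swap with position 3, array becomes [5, 6, 1, 17, 20]

Place pivot at position 4: [5, 6, 1, 17, 20]
Pivot position: 4

After partitioning with pivot 20, the array becomes [5, 6, 1, 17, 20]. The pivot is placed at index 4. All elements to the left of the pivot are <= 20, and all elements to the right are > 20.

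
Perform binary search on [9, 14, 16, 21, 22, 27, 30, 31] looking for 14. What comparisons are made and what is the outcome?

Binary search for 14 in [9, 14, 16, 21, 22, 27, 30, 31]:

lo=0, hi=7, mid=3, arr[mid]=21 -> 21 > 14, search left half
lo=0, hi=2, mid=1, arr[mid]=14 -> Found target at index 1!

Binary search finds 14 at index 1 after 2 comparisons. The search repeatedly halves the search space by comparing with the middle element.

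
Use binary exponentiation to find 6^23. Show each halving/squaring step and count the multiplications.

Computing 6^23 by squaring (build up from 6^1; each line after the first costs one multiplication):

6^1 = 6
6^2 = (6^1)^2 = 6^2 = 36
6^4 = (6^2)^2 = 36^2 = 1296
6^5 = 6 * 6^4 = 6 * 1296 = 7776
6^10 = (6^5)^2 = 7776^2 = 60466176
6^11 = 6 * 6^10 = 6 * 60466176 = 362797056
6^22 = (6^11)^2 = 362797056^2 = 131621703842267136
6^23 = 6 * 6^22 = 6 * 131621703842267136 = 789730223053602816

Result: 789730223053602816
Multiplications needed: 7 (7 lines after 6^1)

6^23 = 789730223053602816. Using exponentiation by squaring, this requires 7 multiplications. The key idea: if the exponent is even, square the half-power; if odd, multiply by the base once.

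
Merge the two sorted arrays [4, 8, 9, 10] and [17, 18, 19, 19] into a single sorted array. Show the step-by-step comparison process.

Merging process:

Compare 4 vs 17: take 4 from left. Merged: [4]
Compare 8 vs 17: take 8 from left. Merged: [4, 8]
Compare 9 vs 17: take 9 from left. Merged: [4, 8, 9]
Compare 10 vs 17: take 10 from left. Merged: [4, 8, 9, 10]
Append remaining from right: [17, 18, 19, 19]. Merged: [4, 8, 9, 10, 17, 18, 19, 19]

Final merged array: [4, 8, 9, 10, 17, 18, 19, 19]
Total comparisons: 4

The merged array is [4, 8, 9, 10, 17, 18, 19, 19], requiring 4 comparisons. The merge step runs in O(n) time where n is the total number of elements.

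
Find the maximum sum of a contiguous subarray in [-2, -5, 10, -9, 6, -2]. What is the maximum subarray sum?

Using Kadane's algorithm on [-2, -5, 10, -9, 6, -2]:

Scanning through the array:
Position 1 (value -5): max_ending_here = -5, max_so_far = -2
Position 2 (value 10): max_ending_here = 10, max_so_far = 10
Position 3 (value -9): max_ending_here = 1, max_so_far = 10
Position 4 (value 6): max_ending_here = 7, max_so_far = 10
Position 5 (value -2): max_ending_here = 5, max_so_far = 10

Maximum subarray: [10]
Maximum sum: 10

The maximum subarray is [10] with sum 10. This subarray runs from index 2 to index 2.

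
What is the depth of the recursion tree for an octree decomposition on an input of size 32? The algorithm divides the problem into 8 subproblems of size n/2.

For divide and conquer with division factor 2:

Problem sizes at each level:
Level 0: 32
Level 1: 16
Level 2: 8
Level 3: 4
Level 4: 2
Level 5: 1

The root is level 0 and the size-1 base case is level 5 (the tree spans levels 0 through 5, i.e. 6 levels counting the root), so the depth is the number of divisions: log_2(32) = 5

The recursion tree depth is log_2(32) = 5. At each level, the problem size is divided by 2, so it takes 5 divisions to reduce to a base case of size 1. The algorithm makes 8 recursive calls at each level.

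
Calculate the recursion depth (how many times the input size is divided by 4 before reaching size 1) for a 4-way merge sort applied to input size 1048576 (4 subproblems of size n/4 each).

For divide and conquer with division factor 4:

Problem sizes at each level:
Level 0: 1048576
Level 1: 262144
Level 2: 65536
Level 3: 16384
Level 4: 4096
Level 5: 1024
Level 6: 256
Level 7: 64
Level 8: 16
Level 9: 4
Level 10: 1

The root is level 0 and the size-1 base case is level 10 (the tree spans levels 0 through 10, i.e. 11 levels counting the root), so the depth is the number of divisions: log_4(1048576) = 10

The recursion tree depth is log_4(1048576) = 10. At each level, the problem size is divided by 4, so it takes 10 divisions to reduce to a base case of size 1. The algorithm makes 4 recursive calls at each level.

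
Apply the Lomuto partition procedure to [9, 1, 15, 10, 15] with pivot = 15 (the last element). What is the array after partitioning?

Lomuto partition with pivot = 15:

Initial array: [9, 1, 15, 10, 15]

arr[0]=9 <= 15: swap with position 0, array becomes [9, 1, 15, 10, 15]
arr[1]=1 <= 15: swap with position 1, array becomes [9, 1, 15, 10, 15]
arr[2]=15 <= 15: swap with position 2, array becomes [9, 1, 15, 10, 15]
arr[3]=10 <= 15: swap with position 3, array becomes [9, 1, 15, 10, 15]

Place pivot at position 4: [9, 1, 15, 10, 15]
Pivot position: 4

After partitioning with pivot 15, the array becomes [9, 1, 15, 10, 15]. The pivot is placed at index 4. All elements to the left of the pivot are <= 15, and all elements to the right are > 15.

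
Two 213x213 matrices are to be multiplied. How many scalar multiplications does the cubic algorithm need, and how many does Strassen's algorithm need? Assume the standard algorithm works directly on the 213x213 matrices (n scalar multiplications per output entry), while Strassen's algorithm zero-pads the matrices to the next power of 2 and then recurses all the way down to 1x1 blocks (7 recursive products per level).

Matrix multiplication for 213x213 matrices:

Strassen's algorithm requires power-of-2 dimensions. Pad 213x213 to 256x256 (next power of 2).

Standard algorithm: 213^3 = 9663597 multiplications
Strassen's algorithm: 7^(log2(256)) = 7^8 = 5764801 multiplications
Savings: 9663597 - 5764801 = 3898796 multiplications

Standard: 9663597 multiplications (213^3). Strassen: 5764801 multiplications (7^8, after padding to 256x256). Strassen reduces 8 recursive multiplications to 7 at each level.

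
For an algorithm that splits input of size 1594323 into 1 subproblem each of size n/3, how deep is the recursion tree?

For divide and conquer with division factor 3:

Problem sizes at each level:
Level 0: 1594323
Level 1: 531441
Level 2: 177147
Level 3: 59049
Level 4: 19683
Level 5: 6561
Level 6: 2187
Level 7: 729
Level 8: 243
Level 9: 81
Level 10: 27
Level 11: 9
Level 12: 3
Level 13: 1

The root is level 0 and the size-1 base case is level 13 (the tree spans levels 0 through 13, i.e. 14 levels counting the root), so the depth is the number of divisions: log_3(1594323) = 13

The recursion tree depth is log_3(1594323) = 13. At each level, the problem size is divided by 3, so it takes 13 divisions to reduce to a base case of size 1. The algorithm makes 1 recursive call at each level.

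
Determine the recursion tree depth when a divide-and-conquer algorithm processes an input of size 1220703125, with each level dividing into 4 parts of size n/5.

For divide and conquer with division factor 5:

Problem sizes at each level:
Level 0: 1220703125
Level 1: 244140625
Level 2: 48828125
Level 3: 9765625
Level 4: 1953125
Level 5: 390625
Level 6: 78125
Level 7: 15625
Level 8: 3125
Level 9: 625
Level 10: 125
Level 11: 25
Level 12: 5
Level 13: 1

The root is level 0 and the size-1 base case is level 13 (the tree spans levels 0 through 13, i.e. 14 levels counting the root), so the depth is the number of divisions: log_5(1220703125) = 13

The recursion tree depth is log_5(1220703125) = 13. At each level, the problem size is divided by 5, so it takes 13 divisions to reduce to a base case of size 1. The algorithm makes 4 recursive calls at each level.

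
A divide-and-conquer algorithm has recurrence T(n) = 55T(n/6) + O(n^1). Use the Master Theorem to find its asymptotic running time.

Master Theorem for T(n) = 55T(n/6) + O(n^1):

a = 55, b = 6, c = 1
log_b(a) = log_6(55) = 2.2365

Case 1: c = 1 < log_6(55) = 2.2365
T(n) = O(n^(log_6 55))

For T(n) = 55T(n/6) + O(n^1): log_6(55) = 2.2365. This is Case 1 of the Master Theorem (c < log_b(a), work dominated by leaves), giving O(n^(log_6 55)).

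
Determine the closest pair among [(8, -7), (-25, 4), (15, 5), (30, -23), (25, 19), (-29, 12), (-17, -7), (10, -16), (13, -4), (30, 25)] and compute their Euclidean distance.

Computing all pairwise distances among 10 points:

d((8, -7), (-25, 4)) = 34.7851
d((8, -7), (15, 5)) = 13.8924
d((8, -7), (30, -23)) = 27.2029
d((8, -7), (25, 19)) = 31.0644
d((8, -7), (-29, 12)) = 41.5933
d((8, -7), (-17, -7)) = 25.0
d((8, -7), (10, -16)) = 9.2195
d((8, -7), (13, -4)) = 5.831 <-- minimum
d((8, -7), (30, 25)) = 38.833
d((-25, 4), (15, 5)) = 40.0125
d((-25, 4), (30, -23)) = 61.2699
d((-25, 4), (25, 19)) = 52.2015
d((-25, 4), (-29, 12)) = 8.9443
d((-25, 4), (-17, -7)) = 13.6015
d((-25, 4), (10, -16)) = 40.3113
d((-25, 4), (13, -4)) = 38.833
d((-25, 4), (30, 25)) = 58.8727
d((15, 5), (30, -23)) = 31.7648
d((15, 5), (25, 19)) = 17.2047
d((15, 5), (-29, 12)) = 44.5533
d((15, 5), (-17, -7)) = 34.176
d((15, 5), (10, -16)) = 21.587
d((15, 5), (13, -4)) = 9.2195
d((15, 5), (30, 25)) = 25.0
d((30, -23), (25, 19)) = 42.2966
d((30, -23), (-29, 12)) = 68.6003
d((30, -23), (-17, -7)) = 49.6488
d((30, -23), (10, -16)) = 21.1896
d((30, -23), (13, -4)) = 25.4951
d((30, -23), (30, 25)) = 48.0
d((25, 19), (-29, 12)) = 54.4518
d((25, 19), (-17, -7)) = 49.3964
d((25, 19), (10, -16)) = 38.0789
d((25, 19), (13, -4)) = 25.9422
d((25, 19), (30, 25)) = 7.8102
d((-29, 12), (-17, -7)) = 22.4722
d((-29, 12), (10, -16)) = 48.0104
d((-29, 12), (13, -4)) = 44.9444
d((-29, 12), (30, 25)) = 60.4152
d((-17, -7), (10, -16)) = 28.4605
d((-17, -7), (13, -4)) = 30.1496
d((-17, -7), (30, 25)) = 56.8595
d((10, -16), (13, -4)) = 12.3693
d((10, -16), (30, 25)) = 45.618
d((13, -4), (30, 25)) = 33.6155

Closest pair: (8, -7) and (13, -4) with distance 5.831

The closest pair is (8, -7) and (13, -4) with Euclidean distance 5.831. For 10 points, brute-force pairwise comparison is shown above. For large n, the divide-and-conquer algorithm (sort by x, recurse on halves, check the dividing strip) achieves O(n log n).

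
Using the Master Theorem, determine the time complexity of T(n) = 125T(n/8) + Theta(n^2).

Master Theorem for T(n) = 125T(n/8) + O(n^2):

a = 125, b = 8, c = 2
log_b(a) = log_8(125) = 2.3219

Case 1: c = 2 < log_8(125) = 2.3219
T(n) = O(n^(log_8 125))

For T(n) = 125T(n/8) + O(n^2): log_8(125) = 2.3219. This is Case 1 of the Master Theorem (c < log_b(a), work dominated by leaves), giving O(n^(log_8 125)).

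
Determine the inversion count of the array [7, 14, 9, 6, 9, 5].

Finding inversions in [7, 14, 9, 6, 9, 5]:

(0, 3): arr[0]=7 > arr[3]=6
(0, 5): arr[0]=7 > arr[5]=5
(1, 2): arr[1]=14 > arr[2]=9
(1, 3): arr[1]=14 > arr[3]=6
(1, 4): arr[1]=14 > arr[4]=9
(1, 5): arr[1]=14 > arr[5]=5
(2, 3): arr[2]=9 > arr[3]=6
(2, 5): arr[2]=9 > arr[5]=5
(3, 5): arr[3]=6 > arr[5]=5
(4, 5): arr[4]=9 > arr[5]=5

Total inversions: 10

The array has 10 inversion(s): (0,3), (0,5), (1,2), (1,3), (1,4), (1,5), (2,3), (2,5), (3,5), (4,5). Each pair (i,j) satisfies i < j and arr[i] > arr[j].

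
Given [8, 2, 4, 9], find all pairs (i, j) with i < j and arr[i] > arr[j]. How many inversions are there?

Finding inversions in [8, 2, 4, 9]:

(0, 1): arr[0]=8 > arr[1]=2
(0, 2): arr[0]=8 > arr[2]=4

Total inversions: 2

The array has 2 inversion(s): (0,1), (0,2). Each pair (i,j) satisfies i < j and arr[i] > arr[j].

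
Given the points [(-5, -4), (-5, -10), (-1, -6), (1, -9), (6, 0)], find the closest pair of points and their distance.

Computing all pairwise distances among 5 points:

d((-5, -4), (-5, -10)) = 6.0
d((-5, -4), (-1, -6)) = 4.4721
d((-5, -4), (1, -9)) = 7.8102
d((-5, -4), (6, 0)) = 11.7047
d((-5, -10), (-1, -6)) = 5.6569
d((-5, -10), (1, -9)) = 6.0828
d((-5, -10), (6, 0)) = 14.8661
d((-1, -6), (1, -9)) = 3.6056 <-- minimum
d((-1, -6), (6, 0)) = 9.2195
d((1, -9), (6, 0)) = 10.2956

Closest pair: (-1, -6) and (1, -9) with distance 3.6056

The closest pair is (-1, -6) and (1, -9) with Euclidean distance 3.6056. For 5 points, brute-force pairwise comparison is shown above. For large n, the divide-and-conquer algorithm (sort by x, recurse on halves, check the dividing strip) achieves O(n log n).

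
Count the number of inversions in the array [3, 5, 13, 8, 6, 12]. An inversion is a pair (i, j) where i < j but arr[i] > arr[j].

Finding inversions in [3, 5, 13, 8, 6, 12]:

(2, 3): arr[2]=13 > arr[3]=8
(2, 4): arr[2]=13 > arr[4]=6
(2, 5): arr[2]=13 > arr[5]=12
(3, 4): arr[3]=8 > arr[4]=6

Total inversions: 4

The array has 4 inversion(s): (2,3), (2,4), (2,5), (3,4). Each pair (i,j) satisfies i < j and arr[i] > arr[j].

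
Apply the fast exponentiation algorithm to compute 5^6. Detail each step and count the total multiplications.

Computing 5^6 by squaring (build up from 5^1; each line after the first costs one multiplication):

5^1 = 5
5^2 = (5^1)^2 = 5^2 = 25
5^3 = 5 * 5^2 = 5 * 25 = 125
5^6 = (5^3)^2 = 125^2 = 15625

Result: 15625
Multiplications needed: 3 (3 lines after 5^1)

5^6 = 15625. Using exponentiation by squaring, this requires 3 multiplications. The key idea: if the exponent is even, square the half-power; if odd, multiply by the base once.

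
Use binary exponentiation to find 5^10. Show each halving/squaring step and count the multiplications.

Computing 5^10 by squaring (build up from 5^1; each line after the first costs one multiplication):

5^1 = 5
5^2 = (5^1)^2 = 5^2 = 25
5^4 = (5^2)^2 = 25^2 = 625
5^5 = 5 * 5^4 = 5 * 625 = 3125
5^10 = (5^5)^2 = 3125^2 = 9765625

Result: 9765625
Multiplications needed: 4 (4 lines after 5^1)

5^10 = 9765625. Using exponentiation by squaring, this requires 4 multiplications. The key idea: if the exponent is even, square the half-power; if odd, multiply by the base once.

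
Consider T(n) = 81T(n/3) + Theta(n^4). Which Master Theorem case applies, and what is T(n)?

Master Theorem for T(n) = 81T(n/3) + O(n^4):

a = 81, b = 3, c = 4
log_b(a) = log_3(81) = 4.0000

Case 2: c = 4 = log_3(81) = 4.0000
T(n) = O(n^4 log n) = O(n^4 log n)

For T(n) = 81T(n/3) + O(n^4): log_3(81) = 4.0000. This is Case 2 of the Master Theorem (c = log_b(a), equal work at all levels), giving O(n^4 log n).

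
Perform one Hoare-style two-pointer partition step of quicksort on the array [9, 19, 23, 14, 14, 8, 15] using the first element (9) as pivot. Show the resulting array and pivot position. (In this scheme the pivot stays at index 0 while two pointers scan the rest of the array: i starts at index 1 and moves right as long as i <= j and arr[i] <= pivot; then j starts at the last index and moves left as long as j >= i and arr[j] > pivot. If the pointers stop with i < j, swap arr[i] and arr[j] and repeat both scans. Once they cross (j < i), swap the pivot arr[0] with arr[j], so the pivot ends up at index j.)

Hoare-style two-pointer partition with pivot = 9:

Initial array: [9, 19, 23, 14, 14, 8, 15]

Pointers start at i = 1, j = 6.
i stops at index 1 (arr[1]=19 > 9), j stops at index 5 (arr[5]=8 <= 9): swap arr[1] and arr[5], array becomes [9, 8, 23, 14, 14, 19, 15]
i ends at 2, j ends at 1: the pointers have crossed (j < i), so scanning stops.

Swap pivot arr[0] with arr[1] to place pivot at position 1: [8, 9, 23, 14, 14, 19, 15]
Pivot position: 1

After partitioning with pivot 9, the array becomes [8, 9, 23, 14, 14, 19, 15]. The pivot is placed at index 1. All elements to the left of the pivot are <= 9, and all elements to the right are > 9.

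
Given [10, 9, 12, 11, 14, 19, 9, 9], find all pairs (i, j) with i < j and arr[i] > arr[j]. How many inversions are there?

Finding inversions in [10, 9, 12, 11, 14, 19, 9, 9]:

(0, 1): arr[0]=10 > arr[1]=9
(0, 6): arr[0]=10 > arr[6]=9
(0, 7): arr[0]=10 > arr[7]=9
(2, 3): arr[2]=12 > arr[3]=11
(2, 6): arr[2]=12 > arr[6]=9
(2, 7): arr[2]=12 > arr[7]=9
(3, 6): arr[3]=11 > arr[6]=9
(3, 7): arr[3]=11 > arr[7]=9
(4, 6): arr[4]=14 > arr[6]=9
(4, 7): arr[4]=14 > arr[7]=9
(5, 6): arr[5]=19 > arr[6]=9
(5, 7): arr[5]=19 > arr[7]=9

Total inversions: 12

The array has 12 inversion(s): (0,1), (0,6), (0,7), (2,3), (2,6), (2,7), (3,6), (3,7), (4,6), (4,7), (5,6), (5,7). Each pair (i,j) satisfies i < j and arr[i] > arr[j].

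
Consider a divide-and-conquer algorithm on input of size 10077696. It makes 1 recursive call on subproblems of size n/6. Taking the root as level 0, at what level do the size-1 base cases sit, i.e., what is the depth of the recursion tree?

For divide and conquer with division factor 6:

Problem sizes at each level:
Level 0: 10077696
Level 1: 1679616
Level 2: 279936
Level 3: 46656
Level 4: 7776
Level 5: 1296
Level 6: 216
Level 7: 36
Level 8: 6
Level 9: 1

The root is level 0 and the size-1 base case is level 9 (the tree spans levels 0 through 9, i.e. 10 levels counting the root), so the depth is the number of divisions: log_6(10077696) = 9

The recursion tree depth is log_6(10077696) = 9. At each level, the problem size is divided by 6, so it takes 9 divisions to reduce to a base case of size 1. The algorithm makes 1 recursive call at each level.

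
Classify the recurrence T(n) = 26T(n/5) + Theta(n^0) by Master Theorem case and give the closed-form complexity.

Master Theorem for T(n) = 26T(n/5) + O(n^0):

a = 26, b = 5, c = 0
log_b(a) = log_5(26) = 2.0244

Case 1: c = 0 < log_5(26) = 2.0244
T(n) = O(n^(log_5 26))

For T(n) = 26T(n/5) + O(n^0): log_5(26) = 2.0244. This is Case 1 of the Master Theorem (c < log_b(a), work dominated by leaves), giving O(n^(log_5 26)).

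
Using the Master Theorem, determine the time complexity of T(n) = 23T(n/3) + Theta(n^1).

Master Theorem for T(n) = 23T(n/3) + O(n^1):

a = 23, b = 3, c = 1
log_b(a) = log_3(23) = 2.8540

Case 1: c = 1 < log_3(23) = 2.8540
T(n) = O(n^(log_3 23))

For T(n) = 23T(n/3) + O(n^1): log_3(23) = 2.8540. This is Case 1 of the Master Theorem (c < log_b(a), work dominated by leaves), giving O(n^(log_3 23)).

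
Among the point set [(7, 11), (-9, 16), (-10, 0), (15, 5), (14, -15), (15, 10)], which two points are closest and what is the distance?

Computing all pairwise distances among 6 points:

d((7, 11), (-9, 16)) = 16.7631
d((7, 11), (-10, 0)) = 20.2485
d((7, 11), (15, 5)) = 10.0
d((7, 11), (14, -15)) = 26.9258
d((7, 11), (15, 10)) = 8.0623
d((-9, 16), (-10, 0)) = 16.0312
d((-9, 16), (15, 5)) = 26.4008
d((-9, 16), (14, -15)) = 38.6005
d((-9, 16), (15, 10)) = 24.7386
d((-10, 0), (15, 5)) = 25.4951
d((-10, 0), (14, -15)) = 28.3019
d((-10, 0), (15, 10)) = 26.9258
d((15, 5), (14, -15)) = 20.025
d((15, 5), (15, 10)) = 5.0 <-- minimum
d((14, -15), (15, 10)) = 25.02

Closest pair: (15, 5) and (15, 10) with distance 5.0

The closest pair is (15, 5) and (15, 10) with Euclidean distance 5.0. For 6 points, brute-force pairwise comparison is shown above. For large n, the divide-and-conquer algorithm (sort by x, recurse on halves, check the dividing strip) achieves O(n log n).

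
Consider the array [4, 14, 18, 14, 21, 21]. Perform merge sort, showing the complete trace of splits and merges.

Merge sort trace:

Split: [4, 14, 18, 14, 21, 21] -> [4, 14, 18] and [14, 21, 21]
  Split: [4, 14, 18] -> [4] and [14, 18]
    Split: [14, 18] -> [14] and [18]
    Merge: [14] + [18] -> [14, 18]
  Merge: [4] + [14, 18] -> [4, 14, 18]
  Split: [14, 21, 21] -> [14] and [21, 21]
    Split: [21, 21] -> [21] and [21]
    Merge: [21] + [21] -> [21, 21]
  Merge: [14] + [21, 21] -> [14, 21, 21]
Merge: [4, 14, 18] + [14, 21, 21] -> [4, 14, 14, 18, 21, 21]

Final sorted array: [4, 14, 14, 18, 21, 21]

The merge sort proceeds by recursively splitting the array and merging sorted halves.
After all merges, the sorted array is [4, 14, 14, 18, 21, 21].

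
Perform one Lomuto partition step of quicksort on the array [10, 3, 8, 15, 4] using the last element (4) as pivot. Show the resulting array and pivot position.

Lomuto partition with pivot = 4:

Initial array: [10, 3, 8, 15, 4]

arr[0]=10 > 4: no swap
arr[1]=3 <= 4: swap with position 0, array becomes [3, 10, 8, 15, 4]
arr[2]=8 > 4: no swap
arr[3]=15 > 4: no swap

Place pivot at position 1: [3, 4, 8, 15, 10]
Pivot position: 1

After partitioning with pivot 4, the array becomes [3, 4, 8, 15, 10]. The pivot is placed at index 1. All elements to the left of the pivot are <= 4, and all elements to the right are > 4.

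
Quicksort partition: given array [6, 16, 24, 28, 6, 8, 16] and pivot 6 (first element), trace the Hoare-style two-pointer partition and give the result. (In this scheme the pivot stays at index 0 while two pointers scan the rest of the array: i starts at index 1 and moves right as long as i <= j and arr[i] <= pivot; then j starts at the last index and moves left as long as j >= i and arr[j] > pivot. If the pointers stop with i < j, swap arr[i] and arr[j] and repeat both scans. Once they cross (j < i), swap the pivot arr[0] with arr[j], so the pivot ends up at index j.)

Hoare-style two-pointer partition with pivot = 6:

Initial array: [6, 16, 24, 28, 6, 8, 16]

Pointers start at i = 1, j = 6.
i stops at index 1 (arr[1]=16 > 6), j stops at index 4 (arr[4]=6 <= 6): swap arr[1] and arr[4], array becomes [6, 6, 24, 28, 16, 8, 16]
i ends at 2, j ends at 1: the pointers have crossed (j < i), so scanning stops.

Swap pivot arr[0] with arr[1] to place pivot at position 1: [6, 6, 24, 28, 16, 8, 16]
Pivot position: 1

After partitioning with pivot 6, the array becomes [6, 6, 24, 28, 16, 8, 16]. The pivot is placed at index 1. All elements to the left of the pivot are <= 6, and all elements to the right are > 6.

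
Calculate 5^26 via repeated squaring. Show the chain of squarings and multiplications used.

Computing 5^26 by squaring (build up from 5^1; each line after the first costs one multiplication):

5^1 = 5
5^2 = (5^1)^2 = 5^2 = 25
5^3 = 5 * 5^2 = 5 * 25 = 125
5^6 = (5^3)^2 = 125^2 = 15625
5^12 = (5^6)^2 = 15625^2 = 244140625
5^13 = 5 * 5^12 = 5 * 244140625 = 1220703125
5^26 = (5^13)^2 = 1220703125^2 = 1490116119384765625

Result: 1490116119384765625
Multiplications needed: 6 (6 lines after 5^1)

5^26 = 1490116119384765625. Using exponentiation by squaring, this requires 6 multiplications. The key idea: if the exponent is even, square the half-power; if odd, multiply by the base once.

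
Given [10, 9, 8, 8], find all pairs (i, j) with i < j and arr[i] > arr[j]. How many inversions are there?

Finding inversions in [10, 9, 8, 8]:

(0, 1): arr[0]=10 > arr[1]=9
(0, 2): arr[0]=10 > arr[2]=8
(0, 3): arr[0]=10 > arr[3]=8
(1, 2): arr[1]=9 > arr[2]=8
(1, 3): arr[1]=9 > arr[3]=8

Total inversions: 5

The array has 5 inversion(s): (0,1), (0,2), (0,3), (1,2), (1,3). Each pair (i,j) satisfies i < j and arr[i] > arr[j].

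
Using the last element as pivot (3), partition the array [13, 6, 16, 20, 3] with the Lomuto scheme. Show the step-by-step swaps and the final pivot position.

Lomuto partition with pivot = 3:

Initial array: [13, 6, 16, 20, 3]

arr[0]=13 > 3: no swap
arr[1]=6 > 3: no swap
arr[2]=16 > 3: no swap
arr[3]=20 > 3: no swap

Place pivot at position 0: [3, 6, 16, 20, 13]
Pivot position: 0

After partitioning with pivot 3, the array becomes [3, 6, 16, 20, 13]. The pivot is placed at index 0. All elements to the left of the pivot are <= 3, and all elements to the right are > 3.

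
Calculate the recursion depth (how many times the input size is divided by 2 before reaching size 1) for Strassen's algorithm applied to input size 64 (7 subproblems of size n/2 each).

For divide and conquer with division factor 2:

Problem sizes at each level:
Level 0: 64
Level 1: 32
Level 2: 16
Level 3: 8
Level 4: 4
Level 5: 2
Level 6: 1

The root is level 0 and the size-1 base case is level 6 (the tree spans levels 0 through 6, i.e. 7 levels counting the root), so the depth is the number of divisions: log_2(64) = 6

The recursion tree depth is log_2(64) = 6. At each level, the problem size is divided by 2, so it takes 6 divisions to reduce to a base case of size 1. The algorithm makes 7 recursive calls at each level.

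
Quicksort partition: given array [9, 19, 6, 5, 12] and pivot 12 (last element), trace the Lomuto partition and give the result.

Lomuto partition with pivot = 12:

Initial array: [9, 19, 6, 5, 12]

arr[0]=9 <= 12: swap with position 0, array becomes [9, 19, 6, 5, 12]
arr[1]=19 > 12: no swap
arr[2]=6 <= 12: swap with position 1, array becomes [9, 6, 19, 5, 12]
arr[3]=5 <= 12: swap with position 2, array becomes [9, 6, 5, 19, 12]

Place pivot at position 3: [9, 6, 5, 12, 19]
Pivot position: 3

After partitioning with pivot 12, the array becomes [9, 6, 5, 12, 19]. The pivot is placed at index 3. All elements to the left of the pivot are <= 12, and all elements to the right are > 12.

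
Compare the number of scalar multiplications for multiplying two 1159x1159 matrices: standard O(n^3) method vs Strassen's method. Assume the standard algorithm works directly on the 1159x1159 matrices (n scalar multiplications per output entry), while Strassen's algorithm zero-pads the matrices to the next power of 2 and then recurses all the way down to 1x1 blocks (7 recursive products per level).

Matrix multiplication for 1159x1159 matrices:

Strassen's algorithm requires power-of-2 dimensions. Pad 1159x1159 to 2048x2048 (next power of 2).

Standard algorithm: 1159^3 = 1556862679 multiplications
Strassen's algorithm: 7^(log2(2048)) = 7^11 = 1977326743 multiplications
Difference: 1556862679 - 1977326743 = -420464064 (Strassen uses MORE here due to padding overhead — for small or just-over-power-of-2 n, padding can outweigh the per-level savings)

Standard: 1556862679 multiplications (1159^3). Strassen: 1977326743 multiplications (7^11, after padding to 2048x2048). Strassen reduces 8 recursive multiplications to 7 at each level.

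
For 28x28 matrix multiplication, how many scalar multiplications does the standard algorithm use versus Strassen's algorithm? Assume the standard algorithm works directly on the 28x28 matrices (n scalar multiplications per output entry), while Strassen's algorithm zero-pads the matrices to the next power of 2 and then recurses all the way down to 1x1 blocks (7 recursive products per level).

Matrix multiplication for 28x28 matrices:

Strassen's algorithm requires power-of-2 dimensions. Pad 28x28 to 32x32 (next power of 2).

Standard algorithm: 28^3 = 21952 multiplications
Strassen's algorithm: 7^(log2(32)) = 7^5 = 16807 multiplications
Savings: 21952 - 16807 = 5145 multiplications

Standard: 21952 multiplications (28^3). Strassen: 16807 multiplications (7^5, after padding to 32x32). Strassen reduces 8 recursive multiplications to 7 at each level.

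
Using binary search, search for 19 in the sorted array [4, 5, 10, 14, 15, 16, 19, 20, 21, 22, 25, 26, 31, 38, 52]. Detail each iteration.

Binary search for 19 in [4, 5, 10, 14, 15, 16, 19, 20, 21, 22, 25, 26, 31, 38, 52]:

lo=0, hi=14, mid=7, arr[mid]=20 -> 20 > 19, search left half
lo=0, hi=6, mid=3, arr[mid]=14 -> 14 < 19, search right half
lo=4, hi=6, mid=5, arr[mid]=16 -> 16 < 19, search right half
lo=6, hi=6, mid=6, arr[mid]=19 -> Found target at index 6!

Binary search finds 19 at index 6 after 4 comparisons. The search repeatedly halves the search space by comparing with the middle element.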